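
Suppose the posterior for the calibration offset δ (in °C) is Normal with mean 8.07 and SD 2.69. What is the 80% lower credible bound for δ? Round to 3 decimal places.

Need L with P(δ ≥ L) = 0.80: L = 8.07 − z_{0.2}·2.69.
z = 0.842; L = 8.07 − 0.842 × 2.69 = 5.806.

5.806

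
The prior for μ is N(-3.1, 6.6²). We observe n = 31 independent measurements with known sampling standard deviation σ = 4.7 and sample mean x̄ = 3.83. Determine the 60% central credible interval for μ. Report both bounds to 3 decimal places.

Posterior precision = 1/6.6² + 31/4.7² = 0.0230 + 1.4033 = 1.4263, so posterior SD = 0.8373.
Posterior mean = (-3.1/6.6² + 31·3.83/4.7²) / 1.4263 = 3.7185.
Interval: 3.7185 ± 0.842 × 0.8373 → [3.014, 4.423].

[3.014, 4.423]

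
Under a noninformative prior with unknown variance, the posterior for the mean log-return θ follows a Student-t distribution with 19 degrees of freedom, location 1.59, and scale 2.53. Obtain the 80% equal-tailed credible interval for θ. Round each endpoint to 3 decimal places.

[-1.769, 4.949]

The t_19 distribution is symmetric; the 80% interval is 1.59 ± t·2.53 with t_{0.9,19} = 1.328.
Half-width: 1.328 × 2.53 = 3.359.
1.59 − 3.359 = -1.769; 1.59 + 3.359 = 4.949.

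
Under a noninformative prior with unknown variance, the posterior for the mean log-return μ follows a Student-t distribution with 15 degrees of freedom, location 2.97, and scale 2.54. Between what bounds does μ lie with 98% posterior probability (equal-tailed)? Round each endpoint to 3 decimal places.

[-3.640, 9.580]

The t_15 distribution is symmetric; the 98% interval is 2.97 ± t·2.54 with t_{0.99,15} = 2.602.
Half-width: 2.602 × 2.54 = 6.610.
2.97 − 6.610 = -3.640; 2.97 + 6.610 = 9.580.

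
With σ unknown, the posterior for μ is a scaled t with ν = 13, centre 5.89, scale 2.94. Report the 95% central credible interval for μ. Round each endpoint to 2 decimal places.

The t_13 distribution is symmetric; the 95% interval is 5.89 ± t·2.94 with t_{0.975,13} = 2.160.
Half-width: 2.160 × 2.94 = 6.35.
5.89 − 6.35 = -0.46; 5.89 + 6.35 = 12.24.

[-0.46, 12.24]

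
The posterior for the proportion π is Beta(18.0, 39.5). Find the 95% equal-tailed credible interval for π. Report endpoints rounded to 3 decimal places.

Posterior: Beta(18.0, 39.5).
Equal-tailed 95% interval: the 0.025 and 0.975 quantiles of Beta(18.0, 39.5).
Posterior mean ≈ 0.313, SD ≈ 0.061; a Normal approximation gives roughly [0.194, 0.432].
Exact: F⁻¹(0.025) = 0.201; F⁻¹(0.975) = 0.437.

[0.201, 0.437]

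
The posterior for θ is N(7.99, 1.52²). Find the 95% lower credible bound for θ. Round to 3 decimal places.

Need L with P(θ ≥ L) = 0.95: L = 7.99 − z_{0.05}·1.52.
z = 1.645; L = 7.99 − 1.645 × 1.52 = 5.490.

5.490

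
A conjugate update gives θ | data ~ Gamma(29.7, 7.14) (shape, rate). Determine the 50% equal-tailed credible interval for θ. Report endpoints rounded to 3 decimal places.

[3.623, 4.646]

Posterior: Gamma(shape 29.7, rate 7.14).
Equal-tailed 50% interval: Gamma(29.7, 7.14) quantiles at 0.25 and 0.75.
Posterior mean ≈ 4.160, SD ≈ 0.763; a Normal approximation gives roughly [3.645, 4.674].
Exact: lower = 3.623; upper = 4.646.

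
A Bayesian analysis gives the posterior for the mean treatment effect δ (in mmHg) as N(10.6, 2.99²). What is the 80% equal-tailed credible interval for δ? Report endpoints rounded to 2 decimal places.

The posterior is symmetric, so the 80% equal-tailed interval is δ = 10.6 ± z·2.99 with z = 1.282.
Half-width: 1.282 × 2.99 = 3.83.
10.6 − 3.83 = 6.77; 10.6 + 3.83 = 14.43.

[6.77, 14.43]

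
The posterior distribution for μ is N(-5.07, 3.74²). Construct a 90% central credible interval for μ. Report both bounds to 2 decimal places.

[-11.22, 1.08]

The posterior is symmetric, so the 90% equal-tailed interval is μ = -5.07 ± z·3.74 with z = 1.645.
Half-width: 1.645 × 3.74 = 6.15.
-5.07 − 6.15 = -11.22; -5.07 + 6.15 = 1.08.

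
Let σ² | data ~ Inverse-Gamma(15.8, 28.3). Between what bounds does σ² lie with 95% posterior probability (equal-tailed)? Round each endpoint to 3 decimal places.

Inverse-Gamma(15.8, 28.3) quantiles: F⁻¹(0.025) and F⁻¹(0.975).
Equivalently, 1/σ² ~ Gamma(15.8, rate = 28.3); invert its 0.975 and 0.025 quantiles.
Posterior mean ≈ 1.912, SD ≈ 0.515; a Normal approximation gives roughly [0.903, 2.921].
Exact: lower = 1.156; upper = 3.146.

[1.156, 3.146]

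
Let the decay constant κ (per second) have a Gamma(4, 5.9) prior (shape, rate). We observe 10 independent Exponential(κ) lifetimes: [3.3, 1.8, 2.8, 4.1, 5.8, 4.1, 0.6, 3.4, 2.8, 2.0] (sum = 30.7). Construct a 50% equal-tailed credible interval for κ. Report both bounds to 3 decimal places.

Posterior: Gamma(4+10, 5.9+30.7) = Gamma(14, 36.6) (shape, rate).
Equal-tailed 50% interval: Gamma(14, 36.6) quantiles at 0.25 and 0.75.
Posterior mean ≈ 0.383, SD ≈ 0.102; a Normal approximation gives roughly [0.314, 0.451].
Exact: lower = 0.310; upper = 0.446.

[0.310, 0.446]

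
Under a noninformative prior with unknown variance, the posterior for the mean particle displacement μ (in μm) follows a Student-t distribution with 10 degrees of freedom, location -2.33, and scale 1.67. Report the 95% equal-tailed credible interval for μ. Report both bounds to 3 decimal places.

The t_10 distribution is symmetric; the 95% interval is -2.33 ± t·1.67 with t_{0.975,10} = 2.228.
Half-width: 2.228 × 1.67 = 3.721.
-2.33 − 3.721 = -6.051; -2.33 + 3.721 = 1.391.

[-6.051, 1.391]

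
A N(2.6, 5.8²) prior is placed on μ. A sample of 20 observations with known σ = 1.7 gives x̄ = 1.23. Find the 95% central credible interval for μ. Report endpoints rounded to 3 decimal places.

[0.492, 1.979]

Posterior precision = 1/5.8² + 20/1.7² = 0.0297 + 6.9204 = 6.9501, so posterior SD = 0.3793.
Posterior mean = (2.6/5.8² + 20·1.23/1.7²) / 6.9501 = 1.2359.
Interval: 1.2359 ± 1.960 × 0.3793 → [0.492, 1.979].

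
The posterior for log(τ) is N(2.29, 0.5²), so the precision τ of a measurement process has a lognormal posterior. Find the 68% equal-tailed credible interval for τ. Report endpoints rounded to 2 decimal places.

[6.01, 16.24]

On the log scale the 68% interval is 2.29 ± 0.994 × 0.5 = [1.7928, 2.7872].
Exponentiate: [e^1.7928, e^2.7872] = [6.01, 16.24].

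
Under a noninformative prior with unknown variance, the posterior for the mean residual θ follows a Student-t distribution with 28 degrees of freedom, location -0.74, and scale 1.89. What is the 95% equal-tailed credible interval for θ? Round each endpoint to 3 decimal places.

[-4.611, 3.131]

The t_28 distribution is symmetric; the 95% interval is -0.74 ± t·1.89 with t_{0.975,28} = 2.048.
Half-width: 2.048 × 1.89 = 3.871.
-0.74 − 3.871 = -4.611; -0.74 + 3.871 = 3.131.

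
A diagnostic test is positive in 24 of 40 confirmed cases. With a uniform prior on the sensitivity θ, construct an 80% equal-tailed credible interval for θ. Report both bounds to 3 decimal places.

Posterior: Beta(1+24, 1+16) = Beta(25, 17).
Equal-tailed 80% interval: the 0.1 and 0.9 quantiles of Beta(25, 17).
Posterior mean ≈ 0.595, SD ≈ 0.075; a Normal approximation gives roughly [0.499, 0.691].
Exact: F⁻¹(0.1) = 0.498; F⁻¹(0.9) = 0.691.

[0.498, 0.691]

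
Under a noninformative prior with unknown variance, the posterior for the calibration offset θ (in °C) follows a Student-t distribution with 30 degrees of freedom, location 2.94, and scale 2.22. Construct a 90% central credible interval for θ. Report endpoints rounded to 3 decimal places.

[-0.828, 6.708]

The t_30 distribution is symmetric; the 90% interval is 2.94 ± t·2.22 with t_{0.95,30} = 1.697.
Half-width: 1.697 × 2.22 = 3.768.
2.94 − 3.768 = -0.828; 2.94 + 3.768 = 6.708.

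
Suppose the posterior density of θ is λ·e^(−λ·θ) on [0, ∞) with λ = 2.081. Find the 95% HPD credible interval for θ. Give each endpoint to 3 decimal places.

[0.000, 1.440]

The exponential density is strictly decreasing on [0, ∞), so the HPD interval is anchored at 0: [0, q] with P(θ ≤ q) = 0.95.
q = −ln(1 − 0.95) / 2.081 = 2.9957 / 2.081 = 1.440.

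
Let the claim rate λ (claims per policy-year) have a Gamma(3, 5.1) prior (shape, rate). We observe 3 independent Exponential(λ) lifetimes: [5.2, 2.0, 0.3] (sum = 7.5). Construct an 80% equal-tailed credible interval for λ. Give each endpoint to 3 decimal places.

Posterior: Gamma(3+3, 5.1+7.5) = Gamma(6, 12.6) (shape, rate).
Equal-tailed 80% interval: Gamma(6, 12.6) quantiles at 0.1 and 0.9.
Posterior mean ≈ 0.476, SD ≈ 0.194; a Normal approximation gives roughly [0.227, 0.725].
Exact: lower = 0.250; upper = 0.736.

[0.250, 0.736]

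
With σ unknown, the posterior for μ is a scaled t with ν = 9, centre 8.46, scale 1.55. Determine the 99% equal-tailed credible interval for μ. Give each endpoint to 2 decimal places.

The t_9 distribution is symmetric; the 99% interval is 8.46 ± t·1.55 with t_{0.995,9} = 3.250.
Half-width: 3.250 × 1.55 = 5.04.
8.46 − 5.04 = 3.42; 8.46 + 5.04 = 13.50.

[3.42, 13.50]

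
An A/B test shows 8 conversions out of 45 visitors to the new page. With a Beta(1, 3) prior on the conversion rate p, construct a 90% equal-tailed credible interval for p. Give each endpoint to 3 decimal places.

[0.101, 0.281]

Posterior: Beta(1+8, 3+37) = Beta(9, 40).
Equal-tailed 90% interval: the 0.05 and 0.95 quantiles of Beta(9, 40).
Posterior mean ≈ 0.184, SD ≈ 0.055; a Normal approximation gives roughly [0.094, 0.274].
Exact: F⁻¹(0.05) = 0.101; F⁻¹(0.95) = 0.281.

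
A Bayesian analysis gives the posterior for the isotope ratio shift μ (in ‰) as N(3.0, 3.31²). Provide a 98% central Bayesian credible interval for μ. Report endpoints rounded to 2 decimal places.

[-4.70, 10.70]

The posterior is symmetric, so the 98% equal-tailed interval is μ = 3.0 ± z·3.31 with z = 2.326.
Half-width: 2.326 × 3.31 = 7.70.
3.0 − 7.70 = -4.70; 3.0 + 7.70 = 10.70.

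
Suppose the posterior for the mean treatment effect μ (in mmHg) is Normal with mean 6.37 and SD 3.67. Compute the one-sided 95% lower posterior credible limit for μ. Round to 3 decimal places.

Need L with P(μ ≥ L) = 0.95: L = 6.37 − z_{0.05}·3.67.
z = 1.645; L = 6.37 − 1.645 × 3.67 = 0.333.

0.333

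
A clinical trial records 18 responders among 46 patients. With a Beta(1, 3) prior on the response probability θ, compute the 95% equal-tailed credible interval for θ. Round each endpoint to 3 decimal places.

Posterior: Beta(1+18, 3+28) = Beta(19, 31).
Equal-tailed 95% interval: the 0.025 and 0.975 quantiles of Beta(19, 31).
Posterior mean ≈ 0.380, SD ≈ 0.068; a Normal approximation gives roughly [0.247, 0.513].
Exact: F⁻¹(0.025) = 0.252; F⁻¹(0.975) = 0.517.

[0.252, 0.517]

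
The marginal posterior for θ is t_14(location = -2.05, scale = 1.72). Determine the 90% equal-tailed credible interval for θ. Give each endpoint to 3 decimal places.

The t_14 distribution is symmetric; the 90% interval is -2.05 ± t·1.72 with t_{0.95,14} = 1.761.
Half-width: 1.761 × 1.72 = 3.029.
-2.05 − 3.029 = -5.079; -2.05 + 3.029 = 0.979.

[-5.079, 0.979]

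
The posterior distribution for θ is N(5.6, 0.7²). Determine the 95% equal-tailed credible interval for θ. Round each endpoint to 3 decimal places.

[4.228, 6.972]

The posterior is symmetric, so the 95% equal-tailed interval is θ = 5.6 ± z·0.7 with z = 1.960.
Half-width: 1.960 × 0.7 = 1.372.
5.6 − 1.372 = 4.228; 5.6 + 1.372 = 6.972.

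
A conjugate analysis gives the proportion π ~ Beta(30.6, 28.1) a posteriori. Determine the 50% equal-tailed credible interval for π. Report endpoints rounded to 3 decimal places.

[0.477, 0.566]

Posterior: Beta(30.6, 28.1).
Equal-tailed 50% interval: the 0.25 and 0.75 quantiles of Beta(30.6, 28.1).
Posterior mean ≈ 0.521, SD ≈ 0.065; a Normal approximation gives roughly [0.478, 0.565].
Exact: F⁻¹(0.25) = 0.477; F⁻¹(0.75) = 0.566.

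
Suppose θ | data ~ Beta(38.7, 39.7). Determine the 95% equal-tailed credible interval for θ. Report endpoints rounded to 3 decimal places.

[0.384, 0.603]

Posterior: Beta(38.7, 39.7).
Equal-tailed 95% interval: the 0.025 and 0.975 quantiles of Beta(38.7, 39.7).
Posterior mean ≈ 0.494, SD ≈ 0.056; a Normal approximation gives roughly [0.384, 0.604].
Exact: F⁻¹(0.025) = 0.384; F⁻¹(0.975) = 0.603.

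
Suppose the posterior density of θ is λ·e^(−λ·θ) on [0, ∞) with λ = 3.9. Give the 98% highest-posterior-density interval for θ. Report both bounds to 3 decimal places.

[0.000, 1.003]

The exponential density is strictly decreasing on [0, ∞), so the HPD interval is anchored at 0: [0, q] with P(θ ≤ q) = 0.98.
q = −ln(1 − 0.98) / 3.9 = 3.9120 / 3.9 = 1.003.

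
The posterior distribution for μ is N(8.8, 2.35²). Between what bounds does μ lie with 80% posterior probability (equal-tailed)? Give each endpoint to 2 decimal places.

The posterior is symmetric, so the 80% equal-tailed interval is μ = 8.8 ± z·2.35 with z = 1.282.
Half-width: 1.282 × 2.35 = 3.01.
8.8 − 3.01 = 5.79; 8.8 + 3.01 = 11.81.

[5.79, 11.81]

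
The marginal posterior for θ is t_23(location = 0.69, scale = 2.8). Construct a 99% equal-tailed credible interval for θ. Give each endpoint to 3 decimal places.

The t_23 distribution is symmetric; the 99% interval is 0.69 ± t·2.8 with t_{0.995,23} = 2.807.
Half-width: 2.807 × 2.8 = 7.861.
0.69 − 7.861 = -7.171; 0.69 + 7.861 = 8.551.

[-7.171, 8.551]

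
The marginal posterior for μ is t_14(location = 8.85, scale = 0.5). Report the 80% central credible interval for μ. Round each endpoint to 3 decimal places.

[8.177, 9.523]

The t_14 distribution is symmetric; the 80% interval is 8.85 ± t·0.5 with t_{0.9,14} = 1.345.
Half-width: 1.345 × 0.5 = 0.673.
8.85 − 0.673 = 8.177; 8.85 + 0.673 = 9.523.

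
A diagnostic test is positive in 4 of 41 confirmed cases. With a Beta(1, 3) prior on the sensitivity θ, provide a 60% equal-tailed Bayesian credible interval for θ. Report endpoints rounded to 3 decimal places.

[0.071, 0.148]

Posterior: Beta(1+4, 3+37) = Beta(5, 40).
Equal-tailed 60% interval: the 0.2 and 0.8 quantiles of Beta(5, 40).
Posterior mean ≈ 0.111, SD ≈ 0.046; a Normal approximation gives roughly [0.072, 0.150].
Exact: F⁻¹(0.2) = 0.071; F⁻¹(0.8) = 0.148.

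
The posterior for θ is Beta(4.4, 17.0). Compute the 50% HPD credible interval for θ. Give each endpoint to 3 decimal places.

The posterior is unimodal and skewed, so the HPD interval has equal density at both endpoints and is the shortest 50% interval.
Solving f(0.123) = f(0.237) with F(0.237) − F(0.123) = 0.50 gives [0.123, 0.237].
For comparison, the equal-tailed interval is [0.143, 0.259]; the HPD is narrower and shifted toward the mode.

[0.123, 0.237]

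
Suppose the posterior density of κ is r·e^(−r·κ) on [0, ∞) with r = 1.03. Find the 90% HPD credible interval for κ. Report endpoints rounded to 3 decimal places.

[0.000, 2.236]

The exponential density is strictly decreasing on [0, ∞), so the HPD interval is anchored at 0: [0, q] with P(κ ≤ q) = 0.90.
q = −ln(1 − 0.90) / 1.03 = 2.3026 / 1.03 = 2.236.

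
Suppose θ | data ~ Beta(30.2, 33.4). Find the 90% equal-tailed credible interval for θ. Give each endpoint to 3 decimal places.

[0.373, 0.578]

Posterior: Beta(30.2, 33.4).
Equal-tailed 90% interval: the 0.05 and 0.95 quantiles of Beta(30.2, 33.4).
Posterior mean ≈ 0.475, SD ≈ 0.062; a Normal approximation gives roughly [0.373, 0.577].
Exact: F⁻¹(0.05) = 0.373; F⁻¹(0.95) = 0.578.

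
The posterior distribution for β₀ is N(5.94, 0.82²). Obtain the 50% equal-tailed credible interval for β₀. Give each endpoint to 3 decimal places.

[5.387, 6.493]

The posterior is symmetric, so the 50% equal-tailed interval is β₀ = 5.94 ± z·0.82 with z = 0.674.
Half-width: 0.674 × 0.82 = 0.553.
5.94 − 0.553 = 5.387; 5.94 + 0.553 = 6.493.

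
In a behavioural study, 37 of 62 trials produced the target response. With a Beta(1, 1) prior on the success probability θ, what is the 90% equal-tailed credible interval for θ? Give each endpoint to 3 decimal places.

Posterior: Beta(1+37, 1+25) = Beta(38, 26).
Equal-tailed 90% interval: the 0.05 and 0.95 quantiles of Beta(38, 26).
Posterior mean ≈ 0.594, SD ≈ 0.061; a Normal approximation gives roughly [0.494, 0.694].
Exact: F⁻¹(0.05) = 0.492; F⁻¹(0.95) = 0.692.

[0.492, 0.692]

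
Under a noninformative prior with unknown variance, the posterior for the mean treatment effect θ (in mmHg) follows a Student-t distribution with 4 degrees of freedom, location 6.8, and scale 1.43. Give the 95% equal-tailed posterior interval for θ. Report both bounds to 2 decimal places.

[2.83, 10.77]

The t_4 distribution is symmetric; the 95% interval is 6.8 ± t·1.43 with t_{0.975,4} = 2.776.
Half-width: 2.776 × 1.43 = 3.97.
6.8 − 3.97 = 2.83; 6.8 + 3.97 = 10.77.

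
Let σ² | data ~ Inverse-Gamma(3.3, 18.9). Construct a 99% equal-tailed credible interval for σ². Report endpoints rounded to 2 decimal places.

[1.93, 44.03]

Inverse-Gamma(3.3, 18.9) quantiles: F⁻¹(0.005) and F⁻¹(0.995).
Equivalently, 1/σ² ~ Gamma(3.3, rate = 18.9); invert its 0.995 and 0.005 quantiles.
Posterior mean ≈ 8.22, SD ≈ 7.21; a Normal approximation gives roughly [-10.35, 26.78].
Exact: lower = 1.93; upper = 44.03.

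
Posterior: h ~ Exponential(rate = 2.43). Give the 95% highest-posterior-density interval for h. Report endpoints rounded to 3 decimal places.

The exponential density is strictly decreasing on [0, ∞), so the HPD interval is anchored at 0: [0, q] with P(h ≤ q) = 0.95.
q = −ln(1 − 0.95) / 2.43 = 2.9957 / 2.43 = 1.233.

[0.000, 1.233]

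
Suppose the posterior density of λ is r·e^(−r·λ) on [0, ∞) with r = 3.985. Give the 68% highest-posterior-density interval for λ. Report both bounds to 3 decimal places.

[0.000, 0.286]

The exponential density is strictly decreasing on [0, ∞), so the HPD interval is anchored at 0: [0, q] with P(λ ≤ q) = 0.68.
q = −ln(1 − 0.68) / 3.985 = 1.1394 / 3.985 = 0.286.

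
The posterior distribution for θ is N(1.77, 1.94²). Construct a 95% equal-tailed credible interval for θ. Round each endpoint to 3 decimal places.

[-2.032, 5.572]

The posterior is symmetric, so the 95% equal-tailed interval is θ = 1.77 ± z·1.94 with z = 1.960.
Half-width: 1.960 × 1.94 = 3.802.
1.77 − 3.802 = -2.032; 1.77 + 3.802 = 5.572.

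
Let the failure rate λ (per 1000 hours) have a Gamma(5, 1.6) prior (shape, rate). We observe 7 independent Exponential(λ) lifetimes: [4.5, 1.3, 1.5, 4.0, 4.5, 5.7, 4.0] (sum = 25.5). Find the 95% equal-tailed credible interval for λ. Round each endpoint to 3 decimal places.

Posterior: Gamma(5+7, 1.6+25.5) = Gamma(12, 27.1) (shape, rate).
Equal-tailed 95% interval: Gamma(12, 27.1) quantiles at 0.025 and 0.975.
Posterior mean ≈ 0.443, SD ≈ 0.128; a Normal approximation gives roughly [0.192, 0.693].
Exact: lower = 0.229; upper = 0.726.

[0.229, 0.726]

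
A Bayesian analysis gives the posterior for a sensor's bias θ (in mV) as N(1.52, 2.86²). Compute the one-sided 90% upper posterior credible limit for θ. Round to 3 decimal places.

Need U with P(θ ≤ U) = 0.90: U = 1.52 + z_{0.1}·2.86.
z = 1.282; U = 1.52 + 1.282 × 2.86 = 5.185.

5.185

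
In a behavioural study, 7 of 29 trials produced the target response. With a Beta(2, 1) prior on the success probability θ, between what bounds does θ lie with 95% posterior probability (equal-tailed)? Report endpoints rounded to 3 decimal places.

[0.142, 0.446]

Posterior: Beta(2+7, 1+22) = Beta(9, 23).
Equal-tailed 95% interval: the 0.025 and 0.975 quantiles of Beta(9, 23).
Posterior mean ≈ 0.281, SD ≈ 0.078; a Normal approximation gives roughly [0.128, 0.435].
Exact: F⁻¹(0.025) = 0.142; F⁻¹(0.975) = 0.446.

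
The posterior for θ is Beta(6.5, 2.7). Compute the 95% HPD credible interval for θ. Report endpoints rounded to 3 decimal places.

[0.431, 0.957]

The posterior is unimodal and skewed, so the HPD interval has equal density at both endpoints and is the shortest 95% interval.
Solving f(0.431) = f(0.957) with F(0.957) − F(0.431) = 0.95 gives [0.431, 0.957].
For comparison, the equal-tailed interval is [0.394, 0.935]; the HPD is narrower and shifted toward the mode.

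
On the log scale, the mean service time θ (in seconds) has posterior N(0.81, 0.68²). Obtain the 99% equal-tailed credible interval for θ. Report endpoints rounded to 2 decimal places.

On the log scale the 99% interval is 0.81 ± 2.576 × 0.68 = [-0.9416, 2.5616].
Exponentiate: [e^-0.9416, e^2.5616] = [0.39, 12.96].

[0.39, 12.96]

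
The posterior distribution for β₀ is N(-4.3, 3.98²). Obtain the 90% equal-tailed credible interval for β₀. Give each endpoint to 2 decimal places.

The posterior is symmetric, so the 90% equal-tailed interval is β₀ = -4.3 ± z·3.98 with z = 1.645.
Half-width: 1.645 × 3.98 = 6.55.
-4.3 − 6.55 = -10.85; -4.3 + 6.55 = 2.25.

[-10.85, 2.25]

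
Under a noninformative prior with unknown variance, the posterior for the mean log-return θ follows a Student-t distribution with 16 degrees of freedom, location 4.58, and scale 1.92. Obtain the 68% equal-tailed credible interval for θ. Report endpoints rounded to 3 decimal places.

The t_16 distribution is symmetric; the 68% interval is 4.58 ± t·1.92 with t_{0.84,16} = 1.026.
Half-width: 1.026 × 1.92 = 1.971.
4.58 − 1.971 = 2.609; 4.58 + 1.971 = 6.551.

[2.609, 6.551]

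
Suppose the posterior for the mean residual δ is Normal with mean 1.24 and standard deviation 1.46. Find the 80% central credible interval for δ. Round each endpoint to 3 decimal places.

[-0.631, 3.111]

The posterior is symmetric, so the 80% equal-tailed interval is δ = 1.24 ± z·1.46 with z = 1.282.
Half-width: 1.282 × 1.46 = 1.871.
1.24 − 1.871 = -0.631; 1.24 + 1.871 = 3.111.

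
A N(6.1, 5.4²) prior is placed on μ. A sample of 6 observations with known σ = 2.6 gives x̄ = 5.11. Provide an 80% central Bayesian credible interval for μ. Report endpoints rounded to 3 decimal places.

[3.812, 6.482]

Posterior precision = 1/5.4² + 6/2.6² = 0.0343 + 0.8876 = 0.9219, so posterior SD = 1.0415.
Posterior mean = (6.1/5.4² + 6·5.11/2.6²) / 0.9219 = 5.1468.
Interval: 5.1468 ± 1.282 × 1.0415 → [3.812, 6.482].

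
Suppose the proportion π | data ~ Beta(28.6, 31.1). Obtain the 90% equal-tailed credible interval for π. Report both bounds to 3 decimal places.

[0.374, 0.585]

Posterior: Beta(28.6, 31.1).
Equal-tailed 90% interval: the 0.05 and 0.95 quantiles of Beta(28.6, 31.1).
Posterior mean ≈ 0.479, SD ≈ 0.064; a Normal approximation gives roughly [0.374, 0.585].
Exact: F⁻¹(0.05) = 0.374; F⁻¹(0.95) = 0.585.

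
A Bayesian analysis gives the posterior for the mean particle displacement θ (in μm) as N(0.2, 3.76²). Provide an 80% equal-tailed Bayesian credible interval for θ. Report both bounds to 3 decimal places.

[-4.619, 5.019]

The posterior is symmetric, so the 80% equal-tailed interval is θ = 0.2 ± z·3.76 with z = 1.282.
Half-width: 1.282 × 3.76 = 4.819.
0.2 − 4.819 = -4.619; 0.2 + 4.819 = 5.019.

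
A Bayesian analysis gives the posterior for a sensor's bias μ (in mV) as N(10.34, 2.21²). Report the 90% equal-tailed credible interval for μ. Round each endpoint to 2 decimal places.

The posterior is symmetric, so the 90% equal-tailed interval is μ = 10.34 ± z·2.21 with z = 1.645.
Half-width: 1.645 × 2.21 = 3.64.
10.34 − 3.64 = 6.70; 10.34 + 3.64 = 13.98.

[6.70, 13.98]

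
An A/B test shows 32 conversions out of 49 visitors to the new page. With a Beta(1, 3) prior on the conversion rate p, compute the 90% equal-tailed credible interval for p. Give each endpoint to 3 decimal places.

Posterior: Beta(1+32, 3+17) = Beta(33, 20).
Equal-tailed 90% interval: the 0.05 and 0.95 quantiles of Beta(33, 20).
Posterior mean ≈ 0.623, SD ≈ 0.066; a Normal approximation gives roughly [0.514, 0.731].
Exact: F⁻¹(0.05) = 0.511; F⁻¹(0.95) = 0.729.

[0.511, 0.729]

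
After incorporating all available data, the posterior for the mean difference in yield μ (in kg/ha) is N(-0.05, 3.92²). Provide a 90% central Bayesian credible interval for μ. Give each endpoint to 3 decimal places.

[-6.498, 6.398]

The posterior is symmetric, so the 90% equal-tailed interval is μ = -0.05 ± z·3.92 with z = 1.645.
Half-width: 1.645 × 3.92 = 6.448.
-0.05 − 6.448 = -6.498; -0.05 + 6.448 = 6.398.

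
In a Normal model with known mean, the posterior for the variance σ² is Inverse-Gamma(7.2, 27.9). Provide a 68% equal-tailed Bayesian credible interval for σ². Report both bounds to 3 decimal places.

[2.846, 6.077]

Inverse-Gamma(7.2, 27.9) quantiles: F⁻¹(0.16) and F⁻¹(0.84).
Equivalently, 1/σ² ~ Gamma(7.2, rate = 27.9); invert its 0.84 and 0.16 quantiles.
Posterior mean ≈ 4.500, SD ≈ 1.973; a Normal approximation gives roughly [2.538, 6.462].
Exact: lower = 2.846; upper = 6.077.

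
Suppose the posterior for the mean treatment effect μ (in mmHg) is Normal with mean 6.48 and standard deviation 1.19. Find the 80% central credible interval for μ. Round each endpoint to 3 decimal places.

[4.955, 8.005]

The posterior is symmetric, so the 80% equal-tailed interval is μ = 6.48 ± z·1.19 with z = 1.282.
Half-width: 1.282 × 1.19 = 1.525.
6.48 − 1.525 = 4.955; 6.48 + 1.525 = 8.005.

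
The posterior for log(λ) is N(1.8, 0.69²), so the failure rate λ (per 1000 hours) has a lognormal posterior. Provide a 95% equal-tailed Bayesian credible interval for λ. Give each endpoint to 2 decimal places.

[1.56, 23.39]

On the log scale the 95% interval is 1.8 ± 1.960 × 0.69 = [0.4476, 3.1524].
Exponentiate: [e^0.4476, e^3.1524] = [1.56, 23.39].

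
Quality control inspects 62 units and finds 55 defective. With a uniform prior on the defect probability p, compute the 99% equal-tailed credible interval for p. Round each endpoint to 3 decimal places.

[0.749, 0.958]

Posterior: Beta(1+55, 1+7) = Beta(56, 8).
Equal-tailed 99% interval: the 0.005 and 0.995 quantiles of Beta(56, 8).
Posterior mean ≈ 0.875, SD ≈ 0.041; a Normal approximation gives roughly [0.769, 0.981].
Exact: F⁻¹(0.005) = 0.749; F⁻¹(0.995) = 0.958.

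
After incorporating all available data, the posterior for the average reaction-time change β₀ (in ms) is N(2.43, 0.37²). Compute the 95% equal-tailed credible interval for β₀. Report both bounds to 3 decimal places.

The posterior is symmetric, so the 95% equal-tailed interval is β₀ = 2.43 ± z·0.37 with z = 1.960.
Half-width: 1.960 × 0.37 = 0.725.
2.43 − 0.725 = 1.705; 2.43 + 0.725 = 3.155.

[1.705, 3.155]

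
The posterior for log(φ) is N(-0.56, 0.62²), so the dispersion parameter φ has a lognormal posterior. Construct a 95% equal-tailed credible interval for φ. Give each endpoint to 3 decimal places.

[0.169, 1.925]

On the log scale the 95% interval is -0.56 ± 1.960 × 0.62 = [-1.7752, 0.6552].
Exponentiate: [e^-1.7752, e^0.6552] = [0.169, 1.925].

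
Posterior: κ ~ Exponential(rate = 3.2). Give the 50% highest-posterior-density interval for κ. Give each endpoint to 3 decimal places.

The exponential density is strictly decreasing on [0, ∞), so the HPD interval is anchored at 0: [0, q] with P(κ ≤ q) = 0.50.
q = −ln(1 − 0.50) / 3.2 = 0.6931 / 3.2 = 0.217.

[0.000, 0.217]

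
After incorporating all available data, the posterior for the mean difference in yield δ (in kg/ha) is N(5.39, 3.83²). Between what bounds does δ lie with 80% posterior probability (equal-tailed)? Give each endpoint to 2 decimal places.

The posterior is symmetric, so the 80% equal-tailed interval is δ = 5.39 ± z·3.83 with z = 1.282.
Half-width: 1.282 × 3.83 = 4.91.
5.39 − 4.91 = 0.48; 5.39 + 4.91 = 10.30.

[0.48, 10.30]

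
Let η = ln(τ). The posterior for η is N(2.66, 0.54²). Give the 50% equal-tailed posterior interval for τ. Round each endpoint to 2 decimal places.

[9.93, 20.58]

On the log scale the 50% interval is 2.66 ± 0.674 × 0.54 = [2.2958, 3.0242].
Exponentiate: [e^2.2958, e^3.0242] = [9.93, 20.58].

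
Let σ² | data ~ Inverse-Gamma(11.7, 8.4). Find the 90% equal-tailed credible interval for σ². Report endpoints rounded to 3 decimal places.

[0.471, 1.254]

Inverse-Gamma(11.7, 8.4) quantiles: F⁻¹(0.05) and F⁻¹(0.95).
Equivalently, 1/σ² ~ Gamma(11.7, rate = 8.4); invert its 0.95 and 0.05 quantiles.
Posterior mean ≈ 0.785, SD ≈ 0.252; a Normal approximation gives roughly [0.370, 1.200].
Exact: lower = 0.471; upper = 1.254.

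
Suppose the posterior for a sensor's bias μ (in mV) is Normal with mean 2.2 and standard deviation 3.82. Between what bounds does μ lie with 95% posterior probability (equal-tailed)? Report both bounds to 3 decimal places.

[-5.287, 9.687]

The posterior is symmetric, so the 95% equal-tailed interval is μ = 2.2 ± z·3.82 with z = 1.960.
Half-width: 1.960 × 3.82 = 7.487.
2.2 − 7.487 = -5.287; 2.2 + 7.487 = 9.687.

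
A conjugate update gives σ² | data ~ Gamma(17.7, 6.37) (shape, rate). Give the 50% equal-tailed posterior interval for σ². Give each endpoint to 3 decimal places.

[2.309, 3.191]

Posterior: Gamma(shape 17.7, rate 6.37).
Equal-tailed 50% interval: Gamma(17.7, 6.37) quantiles at 0.25 and 0.75.
Posterior mean ≈ 2.779, SD ≈ 0.660; a Normal approximation gives roughly [2.333, 3.224].
Exact: lower = 2.309; upper = 3.191.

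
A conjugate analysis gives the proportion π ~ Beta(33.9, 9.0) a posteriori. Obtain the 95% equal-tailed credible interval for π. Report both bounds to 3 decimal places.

[0.658, 0.897]

Posterior: Beta(33.9, 9.0).
Equal-tailed 95% interval: the 0.025 and 0.975 quantiles of Beta(33.9, 9.0).
Posterior mean ≈ 0.790, SD ≈ 0.061; a Normal approximation gives roughly [0.670, 0.911].
Exact: F⁻¹(0.025) = 0.658; F⁻¹(0.975) = 0.897.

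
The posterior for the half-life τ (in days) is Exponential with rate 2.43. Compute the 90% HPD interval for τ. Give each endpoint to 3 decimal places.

The exponential density is strictly decreasing on [0, ∞), so the HPD interval is anchored at 0: [0, q] with P(τ ≤ q) = 0.90.
q = −ln(1 − 0.90) / 2.43 = 2.3026 / 2.43 = 0.948.

[0.000, 0.948]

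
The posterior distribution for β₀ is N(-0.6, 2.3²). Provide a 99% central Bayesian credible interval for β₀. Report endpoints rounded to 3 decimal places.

[-6.524, 5.324]

The posterior is symmetric, so the 99% equal-tailed interval is β₀ = -0.6 ± z·2.3 with z = 2.576.
Half-width: 2.576 × 2.3 = 5.924.
-0.6 − 5.924 = -6.524; -0.6 + 5.924 = 5.324.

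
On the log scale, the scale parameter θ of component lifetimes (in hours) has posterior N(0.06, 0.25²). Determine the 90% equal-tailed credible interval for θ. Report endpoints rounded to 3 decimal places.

[0.704, 1.602]

On the log scale the 90% interval is 0.06 ± 1.645 × 0.25 = [-0.3512, 0.4712].
Exponentiate: [e^-0.3512, e^0.4712] = [0.704, 1.602].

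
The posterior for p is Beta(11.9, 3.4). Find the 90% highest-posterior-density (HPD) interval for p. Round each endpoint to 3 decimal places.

[0.620, 0.944]

The posterior is unimodal and skewed, so the HPD interval has equal density at both endpoints and is the shortest 90% interval.
Solving f(0.620) = f(0.944) with F(0.944) − F(0.620) = 0.90 gives [0.620, 0.944].
For comparison, the equal-tailed interval is [0.589, 0.924]; the HPD is narrower and shifted toward the mode.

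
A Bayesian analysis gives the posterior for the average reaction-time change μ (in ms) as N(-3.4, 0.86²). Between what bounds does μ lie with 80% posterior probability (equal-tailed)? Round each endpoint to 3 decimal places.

[-4.502, -2.298]

The posterior is symmetric, so the 80% equal-tailed interval is μ = -3.4 ± z·0.86 with z = 1.282.
Half-width: 1.282 × 0.86 = 1.102.
-3.4 − 1.102 = -4.502; -3.4 + 1.102 = -2.298.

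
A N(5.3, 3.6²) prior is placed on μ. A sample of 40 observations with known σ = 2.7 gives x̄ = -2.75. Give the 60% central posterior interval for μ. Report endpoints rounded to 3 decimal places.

[-2.995, -2.282]

Posterior precision = 1/3.6² + 40/2.7² = 0.0772 + 5.4870 = 5.5641, so posterior SD = 0.4239.
Posterior mean = (5.3/3.6² + 40·-2.75/2.7²) / 5.5641 = -2.6384.
Interval: -2.6384 ± 0.842 × 0.4239 → [-2.995, -2.282].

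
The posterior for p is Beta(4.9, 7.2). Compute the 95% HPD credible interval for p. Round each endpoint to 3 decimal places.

The posterior is unimodal and skewed, so the HPD interval has equal density at both endpoints and is the shortest 95% interval.
Solving f(0.150) = f(0.668) with F(0.668) − F(0.150) = 0.95 gives [0.150, 0.668].
For comparison, the equal-tailed interval is [0.160, 0.680]; the HPD is narrower and shifted toward the mode.

[0.150, 0.668]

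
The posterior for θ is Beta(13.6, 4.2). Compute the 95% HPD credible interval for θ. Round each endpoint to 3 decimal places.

The posterior is unimodal and skewed, so the HPD interval has equal density at both endpoints and is the shortest 95% interval.
Solving f(0.572) = f(0.939) with F(0.939) − F(0.572) = 0.95 gives [0.572, 0.939].
For comparison, the equal-tailed interval is [0.548, 0.924]; the HPD is narrower and shifted toward the mode.

[0.572, 0.939]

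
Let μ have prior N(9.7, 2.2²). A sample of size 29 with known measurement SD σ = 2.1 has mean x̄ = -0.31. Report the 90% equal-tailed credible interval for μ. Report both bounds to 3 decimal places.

[-0.637, 0.627]

Posterior precision = 1/2.2² + 29/2.1² = 0.2066 + 6.5760 = 6.7826, so posterior SD = 0.3840.
Posterior mean = (9.7/2.2² + 29·-0.31/2.1²) / 6.7826 = -0.0051.
Interval: -0.0051 ± 1.645 × 0.3840 → [-0.637, 0.627].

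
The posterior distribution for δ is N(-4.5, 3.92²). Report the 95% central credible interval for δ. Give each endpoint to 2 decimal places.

The posterior is symmetric, so the 95% equal-tailed interval is δ = -4.5 ± z·3.92 with z = 1.960.
Half-width: 1.960 × 3.92 = 7.68.
-4.5 − 7.68 = -12.18; -4.5 + 7.68 = 3.18.

[-12.18, 3.18]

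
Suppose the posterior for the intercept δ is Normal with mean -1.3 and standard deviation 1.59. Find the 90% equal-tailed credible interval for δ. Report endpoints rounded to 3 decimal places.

[-3.915, 1.315]

The posterior is symmetric, so the 90% equal-tailed interval is δ = -1.3 ± z·1.59 with z = 1.645.
Half-width: 1.645 × 1.59 = 2.615.
-1.3 − 2.615 = -3.915; -1.3 + 2.615 = 1.315.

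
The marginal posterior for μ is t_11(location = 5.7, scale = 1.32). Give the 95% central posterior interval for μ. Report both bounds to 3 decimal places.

The t_11 distribution is symmetric; the 95% interval is 5.7 ± t·1.32 with t_{0.975,11} = 2.201.
Half-width: 2.201 × 1.32 = 2.905.
5.7 − 2.905 = 2.795; 5.7 + 2.905 = 8.605.

[2.795, 8.605]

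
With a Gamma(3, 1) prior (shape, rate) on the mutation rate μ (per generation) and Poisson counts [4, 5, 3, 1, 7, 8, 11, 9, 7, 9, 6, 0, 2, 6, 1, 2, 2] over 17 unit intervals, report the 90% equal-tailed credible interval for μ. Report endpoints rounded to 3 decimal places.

Posterior: Gamma(3+83, 1+17) = Gamma(86, 18) (shape, rate).
Equal-tailed 90% interval: Gamma(86, 18) quantiles at 0.05 and 0.95.
Posterior mean ≈ 4.778, SD ≈ 0.515; a Normal approximation gives roughly [3.930, 5.625].
Exact: lower = 3.963; upper = 5.656.

[3.963, 5.656]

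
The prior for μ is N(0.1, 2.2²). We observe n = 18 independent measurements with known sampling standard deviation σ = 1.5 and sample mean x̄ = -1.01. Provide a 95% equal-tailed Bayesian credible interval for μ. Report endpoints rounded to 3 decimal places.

Posterior precision = 1/2.2² + 18/1.5² = 0.2066 + 8.0000 = 8.2066, so posterior SD = 0.3491.
Posterior mean = (0.1/2.2² + 18·-1.01/1.5²) / 8.2066 = -0.9821.
Interval: -0.9821 ± 1.960 × 0.3491 → [-1.666, -0.298].

[-1.666, -0.298]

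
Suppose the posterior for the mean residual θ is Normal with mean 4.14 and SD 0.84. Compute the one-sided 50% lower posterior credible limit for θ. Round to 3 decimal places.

4.140

Need L with P(θ ≥ L) = 0.50: L = 4.14 − z_{0.5}·0.84.
z = 0.000; L = 4.14 − 0.000 × 0.84 = 4.140.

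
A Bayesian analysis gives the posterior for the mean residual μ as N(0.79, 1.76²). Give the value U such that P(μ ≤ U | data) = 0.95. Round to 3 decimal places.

3.685

Need U with P(μ ≤ U) = 0.95: U = 0.79 + z_{0.05}·1.76.
z = 1.645; U = 0.79 + 1.645 × 1.76 = 3.685.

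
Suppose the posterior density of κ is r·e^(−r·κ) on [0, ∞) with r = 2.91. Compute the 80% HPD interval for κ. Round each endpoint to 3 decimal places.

The exponential density is strictly decreasing on [0, ∞), so the HPD interval is anchored at 0: [0, q] with P(κ ≤ q) = 0.80.
q = −ln(1 − 0.80) / 2.91 = 1.6094 / 2.91 = 0.553.

[0.000, 0.553]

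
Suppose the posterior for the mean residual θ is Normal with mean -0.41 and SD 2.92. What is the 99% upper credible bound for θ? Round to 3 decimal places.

6.383

Need U with P(θ ≤ U) = 0.99: U = -0.41 + z_{0.01}·2.92.
z = 2.326; U = -0.41 + 2.326 × 2.92 = 6.383.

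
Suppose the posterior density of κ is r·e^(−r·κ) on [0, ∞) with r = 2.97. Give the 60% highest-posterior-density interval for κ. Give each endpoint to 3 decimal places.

The exponential density is strictly decreasing on [0, ∞), so the HPD interval is anchored at 0: [0, q] with P(κ ≤ q) = 0.60.
q = −ln(1 − 0.60) / 2.97 = 0.9163 / 2.97 = 0.309.

[0.000, 0.309]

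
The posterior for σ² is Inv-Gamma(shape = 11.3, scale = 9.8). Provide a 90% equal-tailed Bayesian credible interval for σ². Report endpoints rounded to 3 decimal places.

Inverse-Gamma(11.3, 9.8) quantiles: F⁻¹(0.05) and F⁻¹(0.95).
Equivalently, 1/σ² ~ Gamma(11.3, rate = 9.8); invert its 0.95 and 0.05 quantiles.
Posterior mean ≈ 0.951, SD ≈ 0.312; a Normal approximation gives roughly [0.438, 1.465].
Exact: lower = 0.565; upper = 1.533.

[0.565, 1.533]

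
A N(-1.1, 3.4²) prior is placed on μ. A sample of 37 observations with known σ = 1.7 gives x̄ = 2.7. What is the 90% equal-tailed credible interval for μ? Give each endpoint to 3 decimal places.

Posterior precision = 1/3.4² + 37/1.7² = 0.0865 + 12.8028 = 12.8893, so posterior SD = 0.2785.
Posterior mean = (-1.1/3.4² + 37·2.7/1.7²) / 12.8893 = 2.6745.
Interval: 2.6745 ± 1.645 × 0.2785 → [2.216, 3.133].

[2.216, 3.133]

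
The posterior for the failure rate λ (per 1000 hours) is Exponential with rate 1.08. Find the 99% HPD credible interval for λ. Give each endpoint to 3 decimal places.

The exponential density is strictly decreasing on [0, ∞), so the HPD interval is anchored at 0: [0, q] with P(λ ≤ q) = 0.99.
q = −ln(1 − 0.99) / 1.08 = 4.6052 / 1.08 = 4.264.

[0.000, 4.264]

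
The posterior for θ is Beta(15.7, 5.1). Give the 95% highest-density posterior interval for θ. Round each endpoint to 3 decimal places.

The posterior is unimodal and skewed, so the HPD interval has equal density at both endpoints and is the shortest 95% interval.
Solving f(0.573) = f(0.922) with F(0.922) − F(0.573) = 0.95 gives [0.573, 0.922].
For comparison, the equal-tailed interval is [0.554, 0.909]; the HPD is narrower and shifted toward the mode.

[0.573, 0.922]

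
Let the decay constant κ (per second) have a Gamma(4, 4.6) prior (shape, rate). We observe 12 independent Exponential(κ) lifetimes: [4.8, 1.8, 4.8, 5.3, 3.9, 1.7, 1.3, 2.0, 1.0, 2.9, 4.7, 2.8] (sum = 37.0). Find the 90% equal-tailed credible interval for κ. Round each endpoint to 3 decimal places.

Posterior: Gamma(4+12, 4.6+37.0) = Gamma(16, 41.6) (shape, rate).
Equal-tailed 90% interval: Gamma(16, 41.6) quantiles at 0.05 and 0.95.
Posterior mean ≈ 0.385, SD ≈ 0.096; a Normal approximation gives roughly [0.226, 0.543].
Exact: lower = 0.241; upper = 0.555.

[0.241, 0.555]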